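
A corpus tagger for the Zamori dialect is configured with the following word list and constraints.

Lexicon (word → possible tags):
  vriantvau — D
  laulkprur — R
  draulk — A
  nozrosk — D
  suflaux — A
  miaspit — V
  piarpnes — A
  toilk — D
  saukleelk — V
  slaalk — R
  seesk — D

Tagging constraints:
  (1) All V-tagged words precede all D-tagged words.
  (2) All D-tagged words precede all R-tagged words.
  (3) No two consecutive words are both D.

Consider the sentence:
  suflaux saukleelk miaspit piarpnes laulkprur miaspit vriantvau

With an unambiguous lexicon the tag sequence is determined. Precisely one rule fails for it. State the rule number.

2

Fixed tagging: A V V A R V D.
Rule check: R1 pass, R2 fail, R3 pass.
Only rule 2 fails.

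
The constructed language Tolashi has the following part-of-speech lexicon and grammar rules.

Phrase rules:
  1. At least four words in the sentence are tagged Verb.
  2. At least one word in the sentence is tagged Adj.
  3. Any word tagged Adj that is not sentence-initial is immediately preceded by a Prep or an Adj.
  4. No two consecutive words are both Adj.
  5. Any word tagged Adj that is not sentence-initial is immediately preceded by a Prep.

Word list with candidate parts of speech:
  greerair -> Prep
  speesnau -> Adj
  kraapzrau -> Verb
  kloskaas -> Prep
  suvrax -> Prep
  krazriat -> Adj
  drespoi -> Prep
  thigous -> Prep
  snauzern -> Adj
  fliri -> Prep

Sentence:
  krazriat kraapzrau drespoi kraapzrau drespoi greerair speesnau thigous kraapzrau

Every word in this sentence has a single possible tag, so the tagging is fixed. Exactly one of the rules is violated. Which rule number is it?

Fixed tagging: Adj Verb Prep Verb Prep Prep Adj Prep Verb.
Checking each rule: R1 violated, R2 holds, R3 holds, R4 holds, R5 holds.
Only rule 1 fails.

1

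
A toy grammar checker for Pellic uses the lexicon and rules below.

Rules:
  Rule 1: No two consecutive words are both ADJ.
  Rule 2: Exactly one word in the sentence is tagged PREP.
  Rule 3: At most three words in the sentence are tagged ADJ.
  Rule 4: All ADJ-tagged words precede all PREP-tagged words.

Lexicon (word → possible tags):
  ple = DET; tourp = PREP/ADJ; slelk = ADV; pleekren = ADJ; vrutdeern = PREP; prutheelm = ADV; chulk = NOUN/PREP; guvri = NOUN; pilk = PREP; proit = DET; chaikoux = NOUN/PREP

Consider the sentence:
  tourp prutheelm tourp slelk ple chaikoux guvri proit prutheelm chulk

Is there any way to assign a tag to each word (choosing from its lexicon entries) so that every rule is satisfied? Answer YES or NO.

YES

Candidates per position — 1:tourp {PREP,ADJ}; 2:prutheelm {ADV}; 3:tourp {PREP,ADJ}; 4:slelk {ADV}; 5:ple {DET}; 6:chaikoux {NOUN,PREP}; 7:guvri {NOUN}; 8:proit {DET}; 9:prutheelm {ADV}; 10:chulk {NOUN,PREP}.
One satisfying assignment: ADJ ADV ADJ ADV DET PREP NOUN DET ADV NOUN.
Check: rule 1 satisfied; rule 2 satisfied; rule 3 satisfied; rule 4 satisfied.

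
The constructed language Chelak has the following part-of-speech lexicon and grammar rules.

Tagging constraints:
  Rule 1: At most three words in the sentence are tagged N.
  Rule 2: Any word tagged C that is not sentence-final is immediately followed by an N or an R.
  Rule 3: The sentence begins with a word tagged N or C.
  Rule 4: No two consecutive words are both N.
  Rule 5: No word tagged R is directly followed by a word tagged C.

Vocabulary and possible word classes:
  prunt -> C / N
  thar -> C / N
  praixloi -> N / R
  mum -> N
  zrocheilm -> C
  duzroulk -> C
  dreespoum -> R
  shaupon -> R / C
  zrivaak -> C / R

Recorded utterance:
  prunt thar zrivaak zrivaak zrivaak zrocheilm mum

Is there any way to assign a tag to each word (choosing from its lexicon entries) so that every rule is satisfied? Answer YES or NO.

NO

Candidates per position — 1:prunt {C,N}; 2:thar {C,N}; 3:zrivaak {C,R}; 4:zrivaak {C,R}; 5:zrivaak {C,R}; 6:zrocheilm {C}; 7:mum {N}.
Every candidate sequence violates at least one rule; no consistent tagging exists.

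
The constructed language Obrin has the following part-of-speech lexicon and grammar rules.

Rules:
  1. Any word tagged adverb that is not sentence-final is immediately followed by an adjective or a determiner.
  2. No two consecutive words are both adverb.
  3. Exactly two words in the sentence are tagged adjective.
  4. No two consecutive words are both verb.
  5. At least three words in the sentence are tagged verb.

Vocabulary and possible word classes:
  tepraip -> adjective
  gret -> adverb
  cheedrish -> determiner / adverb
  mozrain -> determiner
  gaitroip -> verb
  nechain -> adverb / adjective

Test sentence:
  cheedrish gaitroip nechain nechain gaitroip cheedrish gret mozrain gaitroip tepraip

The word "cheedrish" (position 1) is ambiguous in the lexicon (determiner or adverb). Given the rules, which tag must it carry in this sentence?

Candidates per position — 1:cheedrish {determiner,adverb}; 2:gaitroip {verb}; 3:nechain {adverb,adjective}; 4:nechain {adverb,adjective}; 5:gaitroip {verb}; 6:cheedrish {determiner,adverb}; 7:gret {adverb}; 8:mozrain {determiner}; 9:gaitroip {verb}; 10:tepraip {adjective}.
At position 1, choosing adverb makes rule 1 impossible to satisfy; hence determiner.
At position 4, choosing adverb makes rule 1 impossible to satisfy; hence adjective.
At position 6, choosing adverb makes rule 1 impossible to satisfy; hence determiner.
At position 3, choosing adjective makes rule 3 impossible to satisfy; hence adverb.
The only consistent sequence is: determiner verb adverb adjective verb determiner adverb determiner verb adjective.
Checking: rule 1 holds; rule 2 holds; rule 3 holds; rule 4 holds; rule 5 holds.

determiner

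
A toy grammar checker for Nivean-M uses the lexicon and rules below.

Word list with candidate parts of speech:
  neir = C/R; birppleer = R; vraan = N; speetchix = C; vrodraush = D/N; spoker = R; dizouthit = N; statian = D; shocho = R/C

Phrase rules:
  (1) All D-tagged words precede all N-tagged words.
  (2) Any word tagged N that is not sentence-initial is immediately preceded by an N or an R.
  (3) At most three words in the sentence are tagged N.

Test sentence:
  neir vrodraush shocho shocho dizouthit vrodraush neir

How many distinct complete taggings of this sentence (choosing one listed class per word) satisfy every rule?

12

Candidates per position — 1:neir {C,R}; 2:vrodraush {D,N}; 3:shocho {R,C}; 4:shocho {R,C}; 5:dizouthit {N}; 6:vrodraush {D,N}; 7:neir {C,R}.
There are 64 candidate sequences in total.
Checking each against the rules leaves 12 sequences.
Count = 12.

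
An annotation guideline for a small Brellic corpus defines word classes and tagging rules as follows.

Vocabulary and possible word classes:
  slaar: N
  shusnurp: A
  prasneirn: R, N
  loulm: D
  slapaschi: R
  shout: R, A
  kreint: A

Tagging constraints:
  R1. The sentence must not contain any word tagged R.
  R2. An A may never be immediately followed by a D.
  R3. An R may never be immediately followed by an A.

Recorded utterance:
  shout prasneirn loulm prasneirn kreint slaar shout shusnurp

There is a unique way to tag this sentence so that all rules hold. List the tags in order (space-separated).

A N D N A N A A

Candidates per position — 1:shout {R,A}; 2:prasneirn {R,N}; 3:loulm {D}; 4:prasneirn {R,N}; 5:kreint {A}; 6:slaar {N}; 7:shout {R,A}; 8:shusnurp {A}.
At position 1, choosing R makes rule 1 impossible to satisfy; hence A.
At position 2, choosing R makes rule 1 impossible to satisfy; hence N.
At position 4, choosing R makes rule 1 impossible to satisfy; hence N.
At position 7, choosing R makes rule 1 impossible to satisfy; hence A.
So the tagging must be: A N D N A N A A.
Rule-by-rule: rule 1 satisfied; rule 2 satisfied; rule 3 satisfied.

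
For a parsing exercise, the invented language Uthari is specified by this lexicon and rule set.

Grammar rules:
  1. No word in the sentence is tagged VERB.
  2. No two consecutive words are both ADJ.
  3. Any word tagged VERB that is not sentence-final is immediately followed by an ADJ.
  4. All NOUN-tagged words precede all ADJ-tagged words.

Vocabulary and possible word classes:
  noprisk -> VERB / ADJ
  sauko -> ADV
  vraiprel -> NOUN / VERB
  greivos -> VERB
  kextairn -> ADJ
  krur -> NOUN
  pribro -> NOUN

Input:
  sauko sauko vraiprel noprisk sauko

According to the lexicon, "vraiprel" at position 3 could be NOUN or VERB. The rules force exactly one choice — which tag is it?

NOUN

Candidates per position — 1:sauko {ADV}; 2:sauko {ADV}; 3:vraiprel {NOUN,VERB}; 4:noprisk {VERB,ADJ}; 5:sauko {ADV}.
Position 3: tagging it VERB would leave rule 1 unsatisfiable, so it must be NOUN.
Position 4: tagging it VERB would leave rule 1 unsatisfiable, so it must be ADJ.
That leaves exactly one tagging: ADV ADV NOUN ADJ ADV.
Checking: rule 1 holds; rule 2 holds; rule 3 holds; rule 4 holds.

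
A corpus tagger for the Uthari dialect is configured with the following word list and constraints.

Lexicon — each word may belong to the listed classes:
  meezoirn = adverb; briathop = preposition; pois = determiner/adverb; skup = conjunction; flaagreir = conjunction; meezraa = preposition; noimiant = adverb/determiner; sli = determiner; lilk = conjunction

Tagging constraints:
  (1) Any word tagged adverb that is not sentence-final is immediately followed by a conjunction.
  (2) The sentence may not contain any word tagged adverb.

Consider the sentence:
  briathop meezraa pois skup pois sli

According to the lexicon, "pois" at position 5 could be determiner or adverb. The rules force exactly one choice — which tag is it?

Candidates per position — 1:briathop {preposition}; 2:meezraa {preposition}; 3:pois {determiner,adverb}; 4:skup {conjunction}; 5:pois {determiner,adverb}; 6:sli {determiner}.
Position 3: adverb is ruled out by rule 2; that leaves determiner.
Position 5: adverb is ruled out by rule 1; that leaves determiner.
That leaves exactly one tagging: preposition preposition determiner conjunction determiner determiner.
Check: rule 1 satisfied; rule 2 satisfied.

determiner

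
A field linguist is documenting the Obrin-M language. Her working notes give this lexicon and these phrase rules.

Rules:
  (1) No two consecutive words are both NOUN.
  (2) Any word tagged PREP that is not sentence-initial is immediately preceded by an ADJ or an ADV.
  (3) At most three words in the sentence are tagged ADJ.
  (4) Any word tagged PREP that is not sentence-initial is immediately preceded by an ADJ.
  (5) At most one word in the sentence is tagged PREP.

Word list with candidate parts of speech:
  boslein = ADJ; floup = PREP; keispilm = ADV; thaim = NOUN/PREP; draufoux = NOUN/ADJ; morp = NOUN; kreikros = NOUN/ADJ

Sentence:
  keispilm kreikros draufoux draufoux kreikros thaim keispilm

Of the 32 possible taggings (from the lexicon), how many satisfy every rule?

Candidates per position — 1:keispilm {ADV}; 2:kreikros {NOUN,ADJ}; 3:draufoux {NOUN,ADJ}; 4:draufoux {NOUN,ADJ}; 5:kreikros {NOUN,ADJ}; 6:thaim {NOUN,PREP}; 7:keispilm {ADV}.
There are 32 candidate sequences in total.
Checking each against the rules leaves 8 sequences.
Count = 8.

8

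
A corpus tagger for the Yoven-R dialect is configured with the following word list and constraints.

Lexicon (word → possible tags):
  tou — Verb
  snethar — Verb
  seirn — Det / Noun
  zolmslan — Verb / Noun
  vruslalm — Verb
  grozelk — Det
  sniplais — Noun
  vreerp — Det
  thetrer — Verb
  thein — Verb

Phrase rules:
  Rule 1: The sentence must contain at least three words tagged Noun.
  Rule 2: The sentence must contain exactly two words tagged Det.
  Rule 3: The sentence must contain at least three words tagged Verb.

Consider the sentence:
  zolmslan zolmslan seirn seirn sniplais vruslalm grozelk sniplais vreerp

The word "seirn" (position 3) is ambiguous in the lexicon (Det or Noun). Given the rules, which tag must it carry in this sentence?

Noun

Candidates per position — 1:zolmslan {Verb,Noun}; 2:zolmslan {Verb,Noun}; 3:seirn {Det,Noun}; 4:seirn {Det,Noun}; 5:sniplais {Noun}; 6:vruslalm {Verb}; 7:grozelk {Det}; 8:sniplais {Noun}; 9:vreerp {Det}.
Position 1: tagging it Noun would leave rule 3 unsatisfiable, so it must be Verb.
Position 2: tagging it Noun would leave rule 3 unsatisfiable, so it must be Verb.
Position 3: tagging it Det would leave rule 2 unsatisfiable, so it must be Noun.
Position 4: tagging it Det would leave rule 2 unsatisfiable, so it must be Noun.
That leaves exactly one tagging: Verb Verb Noun Noun Noun Verb Det Noun Det.
Rule-by-rule: rule 1 ok; rule 2 ok; rule 3 ok.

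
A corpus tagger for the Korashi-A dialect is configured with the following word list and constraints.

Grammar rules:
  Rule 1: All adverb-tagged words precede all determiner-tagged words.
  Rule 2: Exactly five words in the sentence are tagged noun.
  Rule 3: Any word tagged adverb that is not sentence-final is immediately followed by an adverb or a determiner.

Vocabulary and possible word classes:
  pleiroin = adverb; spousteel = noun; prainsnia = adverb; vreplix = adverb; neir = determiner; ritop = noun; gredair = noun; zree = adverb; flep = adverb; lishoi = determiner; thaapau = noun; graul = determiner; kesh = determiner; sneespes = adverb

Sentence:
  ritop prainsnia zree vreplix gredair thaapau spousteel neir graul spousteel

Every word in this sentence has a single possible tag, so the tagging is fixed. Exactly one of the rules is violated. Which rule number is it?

3

Fixed tagging: noun adverb adverb adverb noun noun noun determiner determiner noun.
Applying the rules: R1 holds, R2 holds, R3 violated.
Only rule 3 fails.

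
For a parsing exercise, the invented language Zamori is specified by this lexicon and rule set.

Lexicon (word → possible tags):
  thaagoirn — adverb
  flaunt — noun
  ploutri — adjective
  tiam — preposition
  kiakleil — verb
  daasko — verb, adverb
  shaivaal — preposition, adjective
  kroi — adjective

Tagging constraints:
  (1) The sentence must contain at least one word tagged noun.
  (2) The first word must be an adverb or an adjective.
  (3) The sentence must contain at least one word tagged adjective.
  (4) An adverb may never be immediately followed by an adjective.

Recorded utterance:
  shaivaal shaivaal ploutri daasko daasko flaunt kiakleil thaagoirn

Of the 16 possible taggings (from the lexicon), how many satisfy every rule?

Candidates per position — 1:shaivaal {preposition,adjective}; 2:shaivaal {preposition,adjective}; 3:ploutri {adjective}; 4:daasko {verb,adverb}; 5:daasko {verb,adverb}; 6:flaunt {noun}; 7:kiakleil {verb}; 8:thaagoirn {adverb}.
There are 16 candidate sequences in total.
Checking each against the rules leaves 8 sequences.
Count = 8.

8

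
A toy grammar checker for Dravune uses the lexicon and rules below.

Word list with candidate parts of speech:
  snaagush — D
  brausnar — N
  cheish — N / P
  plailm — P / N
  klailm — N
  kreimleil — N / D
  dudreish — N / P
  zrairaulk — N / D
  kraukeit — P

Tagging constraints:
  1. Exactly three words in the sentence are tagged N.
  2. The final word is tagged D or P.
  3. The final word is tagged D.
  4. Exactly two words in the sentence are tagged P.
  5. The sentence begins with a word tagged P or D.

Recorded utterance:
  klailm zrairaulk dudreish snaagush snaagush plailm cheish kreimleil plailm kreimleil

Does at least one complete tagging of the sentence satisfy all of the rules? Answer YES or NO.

Candidates per position — 1:klailm {N}; 2:zrairaulk {N,D}; 3:dudreish {N,P}; 4:snaagush {D}; 5:snaagush {D}; 6:plailm {P,N}; 7:cheish {N,P}; 8:kreimleil {N,D}; 9:plailm {P,N}; 10:kreimleil {N,D}.
Rule 5 cannot be satisfied by any choice of tags from the lexicon.
So there is no consistent tagging.

NO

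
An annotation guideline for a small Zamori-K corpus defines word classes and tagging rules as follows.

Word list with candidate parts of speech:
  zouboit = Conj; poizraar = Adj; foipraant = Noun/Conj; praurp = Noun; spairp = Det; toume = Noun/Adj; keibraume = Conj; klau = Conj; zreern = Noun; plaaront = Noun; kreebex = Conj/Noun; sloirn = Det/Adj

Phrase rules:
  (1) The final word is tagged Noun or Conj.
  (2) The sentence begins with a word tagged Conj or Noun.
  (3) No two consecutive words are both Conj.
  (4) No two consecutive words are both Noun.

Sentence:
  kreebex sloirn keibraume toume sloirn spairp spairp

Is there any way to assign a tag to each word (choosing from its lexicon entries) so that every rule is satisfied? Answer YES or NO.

Candidates per position — 1:kreebex {Conj,Noun}; 2:sloirn {Det,Adj}; 3:keibraume {Conj}; 4:toume {Noun,Adj}; 5:sloirn {Det,Adj}; 6:spairp {Det}; 7:spairp {Det}.
Rule 1 cannot be satisfied by any choice of tags from the lexicon.
So there is no consistent tagging.

NO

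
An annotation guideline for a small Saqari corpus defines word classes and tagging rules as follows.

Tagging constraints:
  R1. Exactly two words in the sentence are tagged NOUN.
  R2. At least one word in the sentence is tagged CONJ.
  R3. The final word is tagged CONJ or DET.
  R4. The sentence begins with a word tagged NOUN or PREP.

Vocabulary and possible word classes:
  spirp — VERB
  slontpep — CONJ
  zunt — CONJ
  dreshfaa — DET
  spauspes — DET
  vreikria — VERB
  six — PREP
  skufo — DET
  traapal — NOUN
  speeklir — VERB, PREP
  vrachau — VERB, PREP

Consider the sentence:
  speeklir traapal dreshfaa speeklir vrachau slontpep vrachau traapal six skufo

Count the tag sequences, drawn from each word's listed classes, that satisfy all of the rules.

8

Candidates per position — 1:speeklir {VERB,PREP}; 2:traapal {NOUN}; 3:dreshfaa {DET}; 4:speeklir {VERB,PREP}; 5:vrachau {VERB,PREP}; 6:slontpep {CONJ}; 7:vrachau {VERB,PREP}; 8:traapal {NOUN}; 9:six {PREP}; 10:skufo {DET}.
There are 16 candidate sequences in total.
Checking each against the rules leaves 8 sequences.
Count = 8.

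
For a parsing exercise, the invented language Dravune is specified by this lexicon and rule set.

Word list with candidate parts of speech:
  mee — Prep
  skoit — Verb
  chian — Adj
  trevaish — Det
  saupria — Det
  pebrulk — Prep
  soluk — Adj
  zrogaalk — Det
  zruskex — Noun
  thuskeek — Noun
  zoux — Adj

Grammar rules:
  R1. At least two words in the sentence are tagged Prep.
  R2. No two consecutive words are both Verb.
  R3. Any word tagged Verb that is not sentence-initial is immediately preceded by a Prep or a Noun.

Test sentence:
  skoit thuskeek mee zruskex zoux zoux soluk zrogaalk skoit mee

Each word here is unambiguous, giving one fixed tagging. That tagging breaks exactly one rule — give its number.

3

Fixed tagging: Verb Noun Prep Noun Adj Adj Adj Det Verb Prep.
Checking each rule: R1 pass, R2 pass, R3 fail.
Only rule 3 fails.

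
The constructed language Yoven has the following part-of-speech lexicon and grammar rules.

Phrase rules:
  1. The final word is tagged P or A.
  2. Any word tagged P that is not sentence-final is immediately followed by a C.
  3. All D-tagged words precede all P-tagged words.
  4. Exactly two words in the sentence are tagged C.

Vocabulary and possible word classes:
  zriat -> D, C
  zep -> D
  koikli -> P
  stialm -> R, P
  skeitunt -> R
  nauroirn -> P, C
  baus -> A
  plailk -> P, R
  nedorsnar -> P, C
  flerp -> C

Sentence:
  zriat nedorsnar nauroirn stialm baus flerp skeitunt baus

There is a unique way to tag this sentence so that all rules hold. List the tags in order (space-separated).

Candidates per position — 1:zriat {D,C}; 2:nedorsnar {P,C}; 3:nauroirn {P,C}; 4:stialm {R,P}; 5:baus {A}; 6:flerp {C}; 7:skeitunt {R}; 8:baus {A}.
If word 3 were P, no tagging could satisfy rule 2; so word 3 is C.
If word 4 were P, no tagging could satisfy rule 2; so word 4 is R.
If word 1 were C, no tagging could satisfy rule 4; so word 1 is D.
If word 2 were C, no tagging could satisfy rule 4; so word 2 is P.
The only consistent sequence is: D P C R A C R A.
Verifying each rule — rule 1 ✓; rule 2 ✓; rule 3 ✓; rule 4 ✓.

D P C R A C R A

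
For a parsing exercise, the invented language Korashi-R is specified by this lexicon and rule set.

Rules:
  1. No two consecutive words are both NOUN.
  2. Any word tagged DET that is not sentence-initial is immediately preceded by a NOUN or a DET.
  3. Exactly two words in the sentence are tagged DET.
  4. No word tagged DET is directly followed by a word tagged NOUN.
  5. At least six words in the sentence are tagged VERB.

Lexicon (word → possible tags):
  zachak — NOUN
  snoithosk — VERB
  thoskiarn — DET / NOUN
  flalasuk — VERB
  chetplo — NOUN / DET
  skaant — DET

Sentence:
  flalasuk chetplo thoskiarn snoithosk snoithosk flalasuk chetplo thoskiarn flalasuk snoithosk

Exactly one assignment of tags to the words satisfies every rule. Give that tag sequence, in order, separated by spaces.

Candidates per position — 1:flalasuk {VERB}; 2:chetplo {NOUN,DET}; 3:thoskiarn {DET,NOUN}; 4:snoithosk {VERB}; 5:snoithosk {VERB}; 6:flalasuk {VERB}; 7:chetplo {NOUN,DET}; 8:thoskiarn {DET,NOUN}; 9:flalasuk {VERB}; 10:snoithosk {VERB}.
Position 2: tagging it DET would leave rule 2 unsatisfiable, so it must be NOUN.
Position 3: tagging it NOUN would leave rule 1 unsatisfiable, so it must be DET.
Position 7: tagging it DET would leave rule 2 unsatisfiable, so it must be NOUN.
Position 8: tagging it NOUN would leave rule 1 unsatisfiable, so it must be DET.
The unique satisfying tagging is: VERB NOUN DET VERB VERB VERB NOUN DET VERB VERB.
Check: rule 1 ✓; rule 2 ✓; rule 3 ✓; rule 4 ✓; rule 5 ✓.

VERB NOUN DET VERB VERB VERB NOUN DET VERB VERB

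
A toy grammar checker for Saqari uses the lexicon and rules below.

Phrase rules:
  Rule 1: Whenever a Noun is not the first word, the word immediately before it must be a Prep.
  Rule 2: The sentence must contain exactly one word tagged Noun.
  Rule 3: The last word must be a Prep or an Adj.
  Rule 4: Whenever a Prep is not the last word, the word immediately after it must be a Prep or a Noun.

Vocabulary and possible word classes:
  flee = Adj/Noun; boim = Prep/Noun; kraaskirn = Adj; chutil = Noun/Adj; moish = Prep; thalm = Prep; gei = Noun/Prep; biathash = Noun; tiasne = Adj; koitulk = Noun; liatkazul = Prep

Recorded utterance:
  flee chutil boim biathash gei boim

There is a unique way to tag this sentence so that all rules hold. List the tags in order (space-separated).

Adj Adj Prep Noun Prep Prep

Candidates per position — 1:flee {Adj,Noun}; 2:chutil {Noun,Adj}; 3:boim {Prep,Noun}; 4:biathash {Noun}; 5:gei {Noun,Prep}; 6:boim {Prep,Noun}.
At position 1, choosing Noun makes rule 2 impossible to satisfy; hence Adj.
At position 2, choosing Noun makes rule 1 impossible to satisfy; hence Adj.
At position 3, choosing Noun makes rule 1 impossible to satisfy; hence Prep.
At position 5, choosing Noun makes rule 1 impossible to satisfy; hence Prep.
At position 6, choosing Noun makes rule 2 impossible to satisfy; hence Prep.
The only consistent sequence is: Adj Adj Prep Noun Prep Prep.
Verifying each rule — rule 1 ✓; rule 2 ✓; rule 3 ✓; rule 4 ✓.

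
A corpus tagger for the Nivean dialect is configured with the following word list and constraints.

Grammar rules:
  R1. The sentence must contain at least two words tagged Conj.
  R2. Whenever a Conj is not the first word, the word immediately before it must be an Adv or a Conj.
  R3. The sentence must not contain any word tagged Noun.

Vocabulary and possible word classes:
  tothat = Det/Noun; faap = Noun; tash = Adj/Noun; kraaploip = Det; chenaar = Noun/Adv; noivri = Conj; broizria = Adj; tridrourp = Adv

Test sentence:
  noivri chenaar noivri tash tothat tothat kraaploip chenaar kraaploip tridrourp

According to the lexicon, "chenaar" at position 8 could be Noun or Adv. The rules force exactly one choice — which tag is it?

Adv

Candidates per position — 1:noivri {Conj}; 2:chenaar {Noun,Adv}; 3:noivri {Conj}; 4:tash {Adj,Noun}; 5:tothat {Det,Noun}; 6:tothat {Det,Noun}; 7:kraaploip {Det}; 8:chenaar {Noun,Adv}; 9:kraaploip {Det}; 10:tridrourp {Adv}.
Word 2 cannot be Noun — rule 2 would then fail for every completion. It is Adv.
Word 4 cannot be Noun — rule 3 would then fail for every completion. It is Adj.
Word 5 cannot be Noun — rule 3 would then fail for every completion. It is Det.
Word 6 cannot be Noun — rule 3 would then fail for every completion. It is Det.
Word 8 cannot be Noun — rule 3 would then fail for every completion. It is Adv.
So the tagging must be: Conj Adv Conj Adj Det Det Det Adv Det Adv.
Check: rule 1 holds; rule 2 holds; rule 3 holds.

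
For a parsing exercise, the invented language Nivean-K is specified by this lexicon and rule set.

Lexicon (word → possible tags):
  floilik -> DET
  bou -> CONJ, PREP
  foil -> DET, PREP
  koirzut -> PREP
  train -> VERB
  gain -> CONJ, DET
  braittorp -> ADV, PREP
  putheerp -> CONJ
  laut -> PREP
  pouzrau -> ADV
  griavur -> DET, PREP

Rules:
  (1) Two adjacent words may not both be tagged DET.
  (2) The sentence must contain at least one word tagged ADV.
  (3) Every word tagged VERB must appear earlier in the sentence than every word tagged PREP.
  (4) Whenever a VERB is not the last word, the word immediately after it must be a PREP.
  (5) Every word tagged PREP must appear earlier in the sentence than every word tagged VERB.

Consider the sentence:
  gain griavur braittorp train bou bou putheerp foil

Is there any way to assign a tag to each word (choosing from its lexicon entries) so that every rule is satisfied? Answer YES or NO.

Candidates per position — 1:gain {CONJ,DET}; 2:griavur {DET,PREP}; 3:braittorp {ADV,PREP}; 4:train {VERB}; 5:bou {CONJ,PREP}; 6:bou {CONJ,PREP}; 7:putheerp {CONJ}; 8:foil {DET,PREP}.
Every candidate sequence violates at least one rule; no consistent tagging exists.

NO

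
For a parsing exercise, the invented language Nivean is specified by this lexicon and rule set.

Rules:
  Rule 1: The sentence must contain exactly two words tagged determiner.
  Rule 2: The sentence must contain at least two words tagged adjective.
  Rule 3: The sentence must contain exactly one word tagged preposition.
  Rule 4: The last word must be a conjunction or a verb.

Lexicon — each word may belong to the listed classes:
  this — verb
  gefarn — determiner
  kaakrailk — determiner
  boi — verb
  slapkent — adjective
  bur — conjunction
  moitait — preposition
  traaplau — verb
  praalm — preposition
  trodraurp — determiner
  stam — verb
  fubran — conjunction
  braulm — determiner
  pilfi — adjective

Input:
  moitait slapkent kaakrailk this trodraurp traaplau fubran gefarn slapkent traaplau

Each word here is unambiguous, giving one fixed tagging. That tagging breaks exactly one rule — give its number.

1

Fixed tagging: preposition adjective determiner verb determiner verb conjunction determiner adjective verb.
Rule check: R1 fail, R2 pass, R3 pass, R4 pass.
Only rule 1 fails.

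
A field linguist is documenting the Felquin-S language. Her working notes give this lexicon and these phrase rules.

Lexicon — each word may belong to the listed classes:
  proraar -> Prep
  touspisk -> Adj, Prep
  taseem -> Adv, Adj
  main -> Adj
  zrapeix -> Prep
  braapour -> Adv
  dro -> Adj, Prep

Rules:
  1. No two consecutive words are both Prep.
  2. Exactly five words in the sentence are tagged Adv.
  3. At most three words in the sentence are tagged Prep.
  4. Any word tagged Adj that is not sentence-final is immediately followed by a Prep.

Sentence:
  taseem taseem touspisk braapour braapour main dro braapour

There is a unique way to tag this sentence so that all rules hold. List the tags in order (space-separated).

Candidates per position — 1:taseem {Adv,Adj}; 2:taseem {Adv,Adj}; 3:touspisk {Adj,Prep}; 4:braapour {Adv}; 5:braapour {Adv}; 6:main {Adj}; 7:dro {Adj,Prep}; 8:braapour {Adv}.
Position 1: Adj is ruled out by rule 2; that leaves Adv.
Position 2: Adj is ruled out by rule 2; that leaves Adv.
Position 3: Adj is ruled out by rule 4; that leaves Prep.
Position 7: Adj is ruled out by rule 4; that leaves Prep.
That leaves exactly one tagging: Adv Adv Prep Adv Adv Adj Prep Adv.
Checking: rule 1 satisfied; rule 2 satisfied; rule 3 satisfied; rule 4 satisfied.

Adv Adv Prep Adv Adv Adj Prep Adv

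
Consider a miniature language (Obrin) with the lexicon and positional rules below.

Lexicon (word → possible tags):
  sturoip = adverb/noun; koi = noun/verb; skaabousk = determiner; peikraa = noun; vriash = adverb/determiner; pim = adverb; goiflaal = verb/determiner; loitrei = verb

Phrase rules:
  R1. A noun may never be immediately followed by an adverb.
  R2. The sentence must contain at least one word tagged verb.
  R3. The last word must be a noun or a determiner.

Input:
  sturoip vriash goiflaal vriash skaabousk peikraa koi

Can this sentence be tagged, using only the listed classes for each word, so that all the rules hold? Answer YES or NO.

YES

Candidates per position — 1:sturoip {adverb,noun}; 2:vriash {adverb,determiner}; 3:goiflaal {verb,determiner}; 4:vriash {adverb,determiner}; 5:skaabousk {determiner}; 6:peikraa {noun}; 7:koi {noun,verb}.
One satisfying assignment: adverb adverb verb determiner determiner noun noun.
Checking: rule 1 ok; rule 2 ok; rule 3 ok.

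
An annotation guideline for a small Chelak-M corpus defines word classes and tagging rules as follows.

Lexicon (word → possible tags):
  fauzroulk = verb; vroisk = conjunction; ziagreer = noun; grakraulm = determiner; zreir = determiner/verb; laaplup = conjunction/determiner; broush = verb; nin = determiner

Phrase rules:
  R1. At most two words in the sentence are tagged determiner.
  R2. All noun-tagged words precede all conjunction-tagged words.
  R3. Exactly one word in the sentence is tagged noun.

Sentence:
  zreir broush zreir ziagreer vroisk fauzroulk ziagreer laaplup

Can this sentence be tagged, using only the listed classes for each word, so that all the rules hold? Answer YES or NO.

Candidates per position — 1:zreir {determiner,verb}; 2:broush {verb}; 3:zreir {determiner,verb}; 4:ziagreer {noun}; 5:vroisk {conjunction}; 6:fauzroulk {verb}; 7:ziagreer {noun}; 8:laaplup {conjunction,determiner}.
Rule 2 cannot be satisfied by any choice of tags from the lexicon.
So there is no consistent tagging.

NO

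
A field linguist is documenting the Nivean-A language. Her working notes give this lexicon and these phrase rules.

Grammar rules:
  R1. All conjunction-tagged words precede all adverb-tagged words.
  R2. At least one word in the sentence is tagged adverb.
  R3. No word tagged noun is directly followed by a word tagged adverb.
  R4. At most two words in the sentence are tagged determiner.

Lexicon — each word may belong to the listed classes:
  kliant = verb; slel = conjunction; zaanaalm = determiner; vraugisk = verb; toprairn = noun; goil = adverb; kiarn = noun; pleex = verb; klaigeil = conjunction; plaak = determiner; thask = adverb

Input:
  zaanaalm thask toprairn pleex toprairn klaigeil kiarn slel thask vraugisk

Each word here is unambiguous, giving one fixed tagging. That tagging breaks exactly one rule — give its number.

Fixed tagging: determiner adverb noun verb noun conjunction noun conjunction adverb verb.
Checking each rule: R1 fails, R2 ok, R3 ok, R4 ok.
Only rule 1 fails.

1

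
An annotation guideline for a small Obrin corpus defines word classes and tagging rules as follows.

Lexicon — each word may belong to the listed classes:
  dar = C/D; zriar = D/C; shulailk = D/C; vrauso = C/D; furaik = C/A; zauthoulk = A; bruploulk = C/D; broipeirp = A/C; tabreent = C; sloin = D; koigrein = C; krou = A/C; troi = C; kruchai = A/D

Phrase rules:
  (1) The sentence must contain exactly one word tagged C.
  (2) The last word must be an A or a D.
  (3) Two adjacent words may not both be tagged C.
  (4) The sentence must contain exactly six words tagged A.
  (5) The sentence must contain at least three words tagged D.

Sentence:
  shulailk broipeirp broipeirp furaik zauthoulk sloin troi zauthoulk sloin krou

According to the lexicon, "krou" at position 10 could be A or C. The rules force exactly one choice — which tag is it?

Candidates per position — 1:shulailk {D,C}; 2:broipeirp {A,C}; 3:broipeirp {A,C}; 4:furaik {C,A}; 5:zauthoulk {A}; 6:sloin {D}; 7:troi {C}; 8:zauthoulk {A}; 9:sloin {D}; 10:krou {A,C}.
Position 1: tagging it C would leave rule 1 unsatisfiable, so it must be D.
Position 2: tagging it C would leave rule 1 unsatisfiable, so it must be A.
Position 3: tagging it C would leave rule 1 unsatisfiable, so it must be A.
Position 4: tagging it C would leave rule 1 unsatisfiable, so it must be A.
Position 10: tagging it C would leave rule 1 unsatisfiable, so it must be A.
That leaves exactly one tagging: D A A A A D C A D A.
Checking: rule 1 ok; rule 2 ok; rule 3 ok; rule 4 ok; rule 5 ok.

A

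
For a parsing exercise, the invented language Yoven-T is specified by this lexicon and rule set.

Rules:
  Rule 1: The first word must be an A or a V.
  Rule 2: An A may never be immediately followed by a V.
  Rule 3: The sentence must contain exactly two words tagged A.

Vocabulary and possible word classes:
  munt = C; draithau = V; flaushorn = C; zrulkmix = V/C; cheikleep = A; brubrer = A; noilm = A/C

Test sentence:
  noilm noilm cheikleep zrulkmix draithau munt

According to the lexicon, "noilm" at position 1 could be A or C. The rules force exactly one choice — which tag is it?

Candidates per position — 1:noilm {A,C}; 2:noilm {A,C}; 3:cheikleep {A}; 4:zrulkmix {V,C}; 5:draithau {V}; 6:munt {C}.
Position 1: tagging it C would leave rule 1 unsatisfiable, so it must be A.
Position 2: tagging it A would leave rule 3 unsatisfiable, so it must be C.
Position 4: tagging it V would leave rule 2 unsatisfiable, so it must be C.
The unique satisfying tagging is: A C A C V C.
Verifying each rule — rule 1 holds; rule 2 holds; rule 3 holds.

A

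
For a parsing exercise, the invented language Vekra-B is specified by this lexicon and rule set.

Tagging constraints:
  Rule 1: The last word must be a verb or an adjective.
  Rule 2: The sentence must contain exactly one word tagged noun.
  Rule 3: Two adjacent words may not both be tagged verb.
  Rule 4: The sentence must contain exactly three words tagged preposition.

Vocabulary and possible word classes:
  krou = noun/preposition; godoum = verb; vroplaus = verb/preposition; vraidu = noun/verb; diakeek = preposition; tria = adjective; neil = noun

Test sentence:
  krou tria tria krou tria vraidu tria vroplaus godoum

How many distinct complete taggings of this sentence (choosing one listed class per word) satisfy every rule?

Candidates per position — 1:krou {noun,preposition}; 2:tria {adjective}; 3:tria {adjective}; 4:krou {noun,preposition}; 5:tria {adjective}; 6:vraidu {noun,verb}; 7:tria {adjective}; 8:vroplaus {verb,preposition}; 9:godoum {verb}.
There are 16 candidate sequences in total.
The sequences that satisfy every rule: preposition adjective adjective preposition adjective noun adjective preposition verb.
Count = 1.

1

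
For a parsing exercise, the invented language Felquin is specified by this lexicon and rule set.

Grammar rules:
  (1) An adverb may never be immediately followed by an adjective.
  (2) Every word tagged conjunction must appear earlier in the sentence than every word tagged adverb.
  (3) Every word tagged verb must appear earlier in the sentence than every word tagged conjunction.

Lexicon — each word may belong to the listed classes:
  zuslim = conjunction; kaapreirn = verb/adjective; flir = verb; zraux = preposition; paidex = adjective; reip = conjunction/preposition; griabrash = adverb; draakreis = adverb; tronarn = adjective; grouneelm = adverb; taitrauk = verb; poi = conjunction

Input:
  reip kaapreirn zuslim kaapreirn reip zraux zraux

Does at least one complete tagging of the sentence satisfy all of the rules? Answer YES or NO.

YES

Candidates per position — 1:reip {conjunction,preposition}; 2:kaapreirn {verb,adjective}; 3:zuslim {conjunction}; 4:kaapreirn {verb,adjective}; 5:reip {conjunction,preposition}; 6:zraux {preposition}; 7:zraux {preposition}.
One satisfying assignment: preposition verb conjunction adjective conjunction preposition preposition.
Check: rule 1 satisfied; rule 2 satisfied; rule 3 satisfied.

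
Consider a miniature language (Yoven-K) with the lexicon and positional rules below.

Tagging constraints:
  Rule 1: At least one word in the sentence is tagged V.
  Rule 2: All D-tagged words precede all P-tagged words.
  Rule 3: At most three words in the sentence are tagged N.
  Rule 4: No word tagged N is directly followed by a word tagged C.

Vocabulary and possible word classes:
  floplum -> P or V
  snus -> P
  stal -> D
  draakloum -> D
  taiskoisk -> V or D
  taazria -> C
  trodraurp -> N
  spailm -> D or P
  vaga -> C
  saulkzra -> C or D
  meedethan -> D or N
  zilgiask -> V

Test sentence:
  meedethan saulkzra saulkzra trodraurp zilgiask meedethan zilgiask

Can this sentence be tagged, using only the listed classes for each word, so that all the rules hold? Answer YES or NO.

YES

Candidates per position — 1:meedethan {D,N}; 2:saulkzra {C,D}; 3:saulkzra {C,D}; 4:trodraurp {N}; 5:zilgiask {V}; 6:meedethan {D,N}; 7:zilgiask {V}.
One satisfying assignment: N D D N V D V.
Verifying each rule — rule 1 holds; rule 2 holds; rule 3 holds; rule 4 holds.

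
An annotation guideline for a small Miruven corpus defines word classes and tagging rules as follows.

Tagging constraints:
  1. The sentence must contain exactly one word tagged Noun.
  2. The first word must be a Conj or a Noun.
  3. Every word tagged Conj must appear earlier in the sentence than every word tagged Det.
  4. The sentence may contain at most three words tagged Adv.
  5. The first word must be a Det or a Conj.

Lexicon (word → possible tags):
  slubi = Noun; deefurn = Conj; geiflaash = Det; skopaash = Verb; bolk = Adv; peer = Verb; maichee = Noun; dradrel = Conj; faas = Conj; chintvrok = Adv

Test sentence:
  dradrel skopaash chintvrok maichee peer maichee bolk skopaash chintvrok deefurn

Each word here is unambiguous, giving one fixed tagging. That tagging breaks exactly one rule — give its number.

Fixed tagging: Conj Verb Adv Noun Verb Noun Adv Verb Adv Conj.
Rule check: R1 violated, R2 holds, R3 holds, R4 holds, R5 holds.
Only rule 1 fails.

1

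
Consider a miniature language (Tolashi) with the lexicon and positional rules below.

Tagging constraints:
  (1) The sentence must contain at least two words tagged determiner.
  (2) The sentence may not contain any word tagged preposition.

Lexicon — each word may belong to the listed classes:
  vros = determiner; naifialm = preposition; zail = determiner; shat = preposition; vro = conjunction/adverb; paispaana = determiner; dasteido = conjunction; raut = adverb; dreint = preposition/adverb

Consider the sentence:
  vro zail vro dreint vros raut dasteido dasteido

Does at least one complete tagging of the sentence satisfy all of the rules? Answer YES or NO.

Candidates per position — 1:vro {conjunction,adverb}; 2:zail {determiner}; 3:vro {conjunction,adverb}; 4:dreint {preposition,adverb}; 5:vros {determiner}; 6:raut {adverb}; 7:dasteido {conjunction}; 8:dasteido {conjunction}.
One satisfying assignment: conjunction determiner adverb adverb determiner adverb conjunction conjunction.
Checking: rule 1 satisfied; rule 2 satisfied.

YES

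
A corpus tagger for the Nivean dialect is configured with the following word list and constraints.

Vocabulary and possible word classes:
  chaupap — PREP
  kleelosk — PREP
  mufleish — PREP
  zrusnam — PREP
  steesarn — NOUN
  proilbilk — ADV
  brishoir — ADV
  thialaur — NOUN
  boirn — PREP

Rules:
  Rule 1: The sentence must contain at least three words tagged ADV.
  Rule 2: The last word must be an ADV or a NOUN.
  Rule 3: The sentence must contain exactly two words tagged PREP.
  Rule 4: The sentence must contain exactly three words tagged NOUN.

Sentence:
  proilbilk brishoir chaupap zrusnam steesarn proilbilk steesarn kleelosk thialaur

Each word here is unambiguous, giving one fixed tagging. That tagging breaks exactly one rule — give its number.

Fixed tagging: ADV ADV PREP PREP NOUN ADV NOUN PREP NOUN.
Applying the rules: R1 ✓, R2 ✓, R3 ✗, R4 ✓.
Only rule 3 fails.

3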